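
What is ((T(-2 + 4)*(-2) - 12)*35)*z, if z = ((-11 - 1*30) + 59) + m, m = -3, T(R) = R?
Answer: -8400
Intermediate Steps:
z = 15 (z = ((-11 - 1*30) + 59) - 3 = ((-11 - 30) + 59) - 3 = (-41 + 59) - 3 = 18 - 3 = 15)
((T(-2 + 4)*(-2) - 12)*35)*z = (((-2 + 4)*(-2) - 12)*35)*15 = ((2*(-2) - 12)*35)*15 = ((-4 - 12)*35)*15 = -16*35*15 = -560*15 = -8400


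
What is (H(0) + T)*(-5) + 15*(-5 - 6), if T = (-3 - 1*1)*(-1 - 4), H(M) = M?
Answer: -265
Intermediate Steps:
T = 20 (T = (-3 - 1)*(-5) = -4*(-5) = 20)
(H(0) + T)*(-5) + 15*(-5 - 6) = (0 + 20)*(-5) + 15*(-5 - 6) = 20*(-5) + 15*(-11) = -100 - 165 = -265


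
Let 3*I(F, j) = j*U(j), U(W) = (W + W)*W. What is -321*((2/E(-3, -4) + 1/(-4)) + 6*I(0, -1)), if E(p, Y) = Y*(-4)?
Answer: 10593/8 ≈ 1324.1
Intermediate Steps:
U(W) = 2*W**2 (U(W) = (2*W)*W = 2*W**2)
E(p, Y) = -4*Y
I(F, j) = 2*j**3/3 (I(F, j) = (j*(2*j**2))/3 = (2*j**3)/3 = 2*j**3/3)
-321*((2/E(-3, -4) + 1/(-4)) + 6*I(0, -1)) = -321*((2/((-4*(-4))) + 1/(-4)) + 6*((2/3)*(-1)**3)) = -321*((2/16 + 1*(-1/4)) + 6*((2/3)*(-1))) = -321*((2*(1/16) - 1/4) + 6*(-2/3)) = -321*((1/8 - 1/4) - 4) = -321*(-1/8 - 4) = -321*(-33/8) = 10593/8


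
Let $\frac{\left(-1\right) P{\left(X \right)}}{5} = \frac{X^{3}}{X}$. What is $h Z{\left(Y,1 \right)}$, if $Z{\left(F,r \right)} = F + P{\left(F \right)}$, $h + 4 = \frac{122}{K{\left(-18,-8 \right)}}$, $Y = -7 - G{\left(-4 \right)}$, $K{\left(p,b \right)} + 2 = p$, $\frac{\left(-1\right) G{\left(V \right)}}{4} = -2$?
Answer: $11514$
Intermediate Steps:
$G{\left(V \right)} = 8$ ($G{\left(V \right)} = \left(-4\right) \left(-2\right) = 8$)
$K{\left(p,b \right)} = -2 + p$
$P{\left(X \right)} = - 5 X^{2}$ ($P{\left(X \right)} = - 5 \frac{X^{3}}{X} = - 5 X^{2}$)
$Y = -15$ ($Y = -7 - 8 = -15$)
$h = - \frac{101}{10}$ ($h = -4 + \frac{122}{-2 - 18} = -4 + \frac{122}{-20} = -4 + 122 \left(- \frac{1}{20}\right) = -4 - \frac{61}{10} = - \frac{101}{10} \approx -10.1$)
$Z{\left(F,r \right)} = F - 5 F^{2}$
$h Z{\left(Y,1 \right)} = - \frac{101 \left(- 15 \left(1 - -75\right)\right)}{10} = - \frac{101 \left(- 15 \left(1 + 75\right)\right)}{10} = - \frac{101 \left(\left(-15\right) 76\right)}{10} = \left(- \frac{101}{10}\right) \left(-1140\right) = 11514$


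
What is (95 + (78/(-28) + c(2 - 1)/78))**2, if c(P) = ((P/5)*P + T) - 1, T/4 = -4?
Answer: 7008870961/828100 ≈ 8463.8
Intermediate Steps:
T = -16 (T = 4*(-4) = -16)
c(P) = -17 + P**2/5 (c(P) = ((P/5)*P - 16) - 1 = (P**2/5 - 16) - 1 = (-16 + P**2/5) - 1 = -17 + P**2/5)
(95 + (78/(-28) + c(2 - 1)/78))**2 = (95 + (78/(-28) + (-17 + (2 - 1)**2/5)/78))**2 = (95 + (78*(-1/28) + (-17 + (1/5)*1**2)*(1/78)))**2 = (95 + (-39/14 + (-17 + (1/5)*1)*(1/78)))**2 = (95 + (-39/14 + (-17 + 1/5)*(1/78)))**2 = (95 + (-39/14 - 84/5*1/78))**2 = (95 + (-39/14 - 14/65))**2 = (95 - 2731/910)**2 = (83719/910)**2 = 7008870961/828100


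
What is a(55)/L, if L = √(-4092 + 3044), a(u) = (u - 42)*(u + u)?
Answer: -715*I*√262/262 ≈ -44.173*I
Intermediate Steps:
a(u) = 2*u*(-42 + u) (a(u) = (-42 + u)*(2*u) = 2*u*(-42 + u))
L = 2*I*√262 (L = √(-1048) = 2*I*√262 ≈ 32.373*I)
a(55)/L = (2*55*(-42 + 55))/((2*I*√262)) = (2*55*13)*(-I*√262/524) = 1430*(-I*√262/524) = -715*I*√262/262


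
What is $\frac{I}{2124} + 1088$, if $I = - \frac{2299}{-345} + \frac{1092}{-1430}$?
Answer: $\frac{8769933431}{8060580} \approx 1088.0$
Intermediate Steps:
$I = \frac{22391}{3795}$ ($I = \left(-2299\right) \left(- \frac{1}{345}\right) + 1092 \left(- \frac{1}{1430}\right) = \frac{2299}{345} - \frac{42}{55} = \frac{22391}{3795} \approx 5.9001$)
$\frac{I}{2124} + 1088 = \frac{22391}{3795 \cdot 2124} + 1088 = \frac{22391}{3795} \cdot \frac{1}{2124} + 1088 = \frac{22391}{8060580} + 1088 = \frac{8769933431}{8060580}$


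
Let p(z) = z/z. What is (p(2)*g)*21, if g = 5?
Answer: 105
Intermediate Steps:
p(z) = 1
(p(2)*g)*21 = (1*5)*21 = 5*21 = 105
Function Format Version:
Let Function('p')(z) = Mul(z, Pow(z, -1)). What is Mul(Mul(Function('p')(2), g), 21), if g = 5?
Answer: 105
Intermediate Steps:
Function('p')(z) = 1
Mul(Mul(Function('p')(2), g), 21) = Mul(Mul(1, 5), 21) = Mul(5, 21) = 105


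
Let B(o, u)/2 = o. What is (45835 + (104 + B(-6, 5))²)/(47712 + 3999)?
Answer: 54299/51711 ≈ 1.0500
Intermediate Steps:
B(o, u) = 2*o
(45835 + (104 + B(-6, 5))²)/(47712 + 3999) = (45835 + (104 + 2*(-6))²)/(47712 + 3999) = (45835 + (104 - 12)²)/51711 = (45835 + 92²)*(1/51711) = (45835 + 8464)*(1/51711) = 54299*(1/51711) = 54299/51711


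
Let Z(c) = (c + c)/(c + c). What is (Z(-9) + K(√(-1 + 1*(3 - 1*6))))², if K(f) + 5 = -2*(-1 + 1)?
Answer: 16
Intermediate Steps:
Z(c) = 1 (Z(c) = (2*c)/((2*c)) = (2*c)*(1/(2*c)) = 1)
K(f) = -5 (K(f) = -5 - 2*(-1 + 1) = -5 - 2*0 = -5 + 0 = -5)
(Z(-9) + K(√(-1 + 1*(3 - 1*6))))² = (1 - 5)² = (-4)² = 16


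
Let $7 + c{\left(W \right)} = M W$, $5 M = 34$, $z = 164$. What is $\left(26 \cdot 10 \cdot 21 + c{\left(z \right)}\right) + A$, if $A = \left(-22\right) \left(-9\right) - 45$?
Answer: $\frac{33606}{5} \approx 6721.2$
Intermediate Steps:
$A = 153$ ($A = 198 - 45 = 153$)
$M = \frac{34}{5}$ ($M = \frac{1}{5} \cdot 34 = \frac{34}{5} \approx 6.8$)
$c{\left(W \right)} = -7 + \frac{34 W}{5}$
$\left(26 \cdot 10 \cdot 21 + c{\left(z \right)}\right) + A = \left(26 \cdot 10 \cdot 21 + \left(-7 + \frac{34}{5} \cdot 164\right)\right) + 153 = \left(260 \cdot 21 + \left(-7 + \frac{5576}{5}\right)\right) + 153 = \left(5460 + \frac{5541}{5}\right) + 153 = \frac{32841}{5} + 153 = \frac{33606}{5}$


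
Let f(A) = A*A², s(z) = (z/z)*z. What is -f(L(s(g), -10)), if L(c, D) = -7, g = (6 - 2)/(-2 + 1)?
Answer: 343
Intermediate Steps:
g = -4 (g = 4/(-1) = 4*(-1) = -4)
s(z) = z (s(z) = 1*z = z)
f(A) = A³
-f(L(s(g), -10)) = -1*(-7)³ = -1*(-343) = 343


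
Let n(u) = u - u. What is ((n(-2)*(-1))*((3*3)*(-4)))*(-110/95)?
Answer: 0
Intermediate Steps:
n(u) = 0
((n(-2)*(-1))*((3*3)*(-4)))*(-110/95) = ((0*(-1))*((3*3)*(-4)))*(-110/95) = (0*(9*(-4)))*(-110*1/95) = (0*(-36))*(-22/19) = 0*(-22/19) = 0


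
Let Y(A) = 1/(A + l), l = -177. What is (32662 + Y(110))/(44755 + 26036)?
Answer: 729451/1580999 ≈ 0.46139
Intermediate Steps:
Y(A) = 1/(-177 + A) (Y(A) = 1/(A - 177) = 1/(-177 + A))
(32662 + Y(110))/(44755 + 26036) = (32662 + 1/(-177 + 110))/(44755 + 26036) = (32662 + 1/(-67))/70791 = (32662 - 1/67)*(1/70791) = (2188353/67)*(1/70791) = 729451/1580999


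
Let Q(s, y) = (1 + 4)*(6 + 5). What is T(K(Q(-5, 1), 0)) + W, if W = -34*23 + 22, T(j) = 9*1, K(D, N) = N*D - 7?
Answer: -751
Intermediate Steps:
Q(s, y) = 55 (Q(s, y) = 5*11 = 55)
K(D, N) = -7 + D*N (K(D, N) = D*N - 7 = -7 + D*N)
T(j) = 9
W = -760 (W = -782 + 22 = -760)
T(K(Q(-5, 1), 0)) + W = 9 - 760 = -751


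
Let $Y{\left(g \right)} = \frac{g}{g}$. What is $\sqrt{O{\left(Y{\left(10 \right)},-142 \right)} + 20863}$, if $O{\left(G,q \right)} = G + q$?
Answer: $\sqrt{20722} \approx 143.95$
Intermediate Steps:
$Y{\left(g \right)} = 1$
$\sqrt{O{\left(Y{\left(10 \right)},-142 \right)} + 20863} = \sqrt{\left(1 - 142\right) + 20863} = \sqrt{-141 + 20863} = \sqrt{20722}$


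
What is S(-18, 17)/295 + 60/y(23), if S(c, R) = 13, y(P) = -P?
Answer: -17401/6785 ≈ -2.5646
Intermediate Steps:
S(-18, 17)/295 + 60/y(23) = 13/295 + 60/((-1*23)) = 13*(1/295) + 60/(-23) = 13/295 + 60*(-1/23) = 13/295 - 60/23 = -17401/6785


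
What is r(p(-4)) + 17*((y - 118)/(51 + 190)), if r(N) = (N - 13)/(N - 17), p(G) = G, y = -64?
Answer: -60877/5061 ≈ -12.029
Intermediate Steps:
r(N) = (-13 + N)/(-17 + N)
r(p(-4)) + 17*((y - 118)/(51 + 190)) = (-13 - 4)/(-17 - 4) + 17*((-64 - 118)/(51 + 190)) = -17/(-21) + 17*(-182/241) = -1/21*(-17) + 17*(-182*1/241) = 17/21 + 17*(-182/241) = 17/21 - 3094/241 = -60877/5061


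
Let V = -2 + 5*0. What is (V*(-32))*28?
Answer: 1792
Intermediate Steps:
V = -2 (V = -2 + 0 = -2)
(V*(-32))*28 = -2*(-32)*28 = 64*28 = 1792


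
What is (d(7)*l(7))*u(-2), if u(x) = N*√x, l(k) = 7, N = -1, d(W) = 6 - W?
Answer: 7*I*√2 ≈ 9.8995*I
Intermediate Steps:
u(x) = -√x
(d(7)*l(7))*u(-2) = ((6 - 1*7)*7)*(-√(-2)) = ((6 - 7)*7)*(-I*√2) = (-1*7)*(-I*√2) = -(-7)*I*√2 = 7*I*√2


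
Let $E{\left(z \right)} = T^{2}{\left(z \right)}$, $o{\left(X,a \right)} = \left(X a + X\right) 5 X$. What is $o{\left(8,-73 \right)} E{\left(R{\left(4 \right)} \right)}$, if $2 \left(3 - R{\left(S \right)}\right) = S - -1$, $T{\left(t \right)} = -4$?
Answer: $-368640$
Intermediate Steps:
$R{\left(S \right)} = \frac{5}{2} - \frac{S}{2}$ ($R{\left(S \right)} = 3 - \frac{S - -1}{2} = 3 - \frac{S + 1}{2} = 3 - \frac{1 + S}{2} = 3 - \left(\frac{1}{2} + \frac{S}{2}\right) = \frac{5}{2} - \frac{S}{2}$)
$o{\left(X,a \right)} = 5 X \left(X + X a\right)$ ($o{\left(X,a \right)} = \left(X + X a\right) 5 X = 5 X \left(X + X a\right)$)
$E{\left(z \right)} = 16$ ($E{\left(z \right)} = \left(-4\right)^{2} = 16$)
$o{\left(8,-73 \right)} E{\left(R{\left(4 \right)} \right)} = 5 \cdot 8^{2} \left(1 - 73\right) 16 = 5 \cdot 64 \left(-72\right) 16 = \left(-23040\right) 16 = -368640$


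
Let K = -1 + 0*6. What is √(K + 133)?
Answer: 2*√33 ≈ 11.489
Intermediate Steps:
K = -1 (K = -1 + 0 = -1)
√(K + 133) = √(-1 + 133) = √132 = 2*√33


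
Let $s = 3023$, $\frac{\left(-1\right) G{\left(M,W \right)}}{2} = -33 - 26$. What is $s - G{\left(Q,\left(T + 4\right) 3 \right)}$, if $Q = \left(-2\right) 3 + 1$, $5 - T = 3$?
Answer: $2905$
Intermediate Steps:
$T = 2$ ($T = 5 - 3 = 2$)
$Q = -5$ ($Q = -6 + 1 = -5$)
$G{\left(M,W \right)} = 118$ ($G{\left(M,W \right)} = - 2 \left(-33 - 26\right) = \left(-2\right) \left(-59\right) = 118$)
$s - G{\left(Q,\left(T + 4\right) 3 \right)} = 3023 - 118 = 2905$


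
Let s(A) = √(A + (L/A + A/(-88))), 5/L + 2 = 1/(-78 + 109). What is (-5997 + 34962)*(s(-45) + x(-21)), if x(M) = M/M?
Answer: 28965 + 9655*I*√2880746594/2684 ≈ 28965.0 + 1.9307e+5*I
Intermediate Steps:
L = -155/61 (L = 5/(-2 + 1/(-78 + 109)) = 5/(-2 + 1/31) = 5/(-61/31) = 5*(-31/61) = -155/61 ≈ -2.5410)
x(M) = 1
s(A) = √(-155/(61*A) + 87*A/88) (s(A) = √(A + (-155/(61*A) + A/(-88))) = √(A + (-155/(61*A) + A*(-1/88))) = √(A + (-155/(61*A) - A/88)) = √(-155/(61*A) + 87*A/88))
(-5997 + 34962)*(s(-45) + x(-21)) = (-5997 + 34962)*(√(-18304880/(-45) + 7121994*(-45))/2684 + 1) = 28965*(√(-18304880*(-1/45) - 320489730)/2684 + 1) = 28965*(√(3660976/9 - 320489730)/2684 + 1) = 28965*(√(-2880746594/9)/2684 + 1) = 28965*((I*√2880746594/3)/2684 + 1) = 28965*(I*√2880746594/8052 + 1) = 28965*(1 + I*√2880746594/8052) = 28965 + 9655*I*√2880746594/2684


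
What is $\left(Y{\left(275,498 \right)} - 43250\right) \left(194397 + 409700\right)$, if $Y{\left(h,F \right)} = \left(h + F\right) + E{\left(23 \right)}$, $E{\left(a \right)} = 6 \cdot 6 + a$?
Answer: $-25624586546$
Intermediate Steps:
$E{\left(a \right)} = 36 + a$
$Y{\left(h,F \right)} = 59 + F + h$ ($Y{\left(h,F \right)} = \left(h + F\right) + \left(36 + 23\right) = \left(F + h\right) + 59 = 59 + F + h$)
$\left(Y{\left(275,498 \right)} - 43250\right) \left(194397 + 409700\right) = \left(\left(59 + 498 + 275\right) - 43250\right) \left(194397 + 409700\right) = \left(832 - 43250\right) 604097 = \left(-42418\right) 604097 = -25624586546$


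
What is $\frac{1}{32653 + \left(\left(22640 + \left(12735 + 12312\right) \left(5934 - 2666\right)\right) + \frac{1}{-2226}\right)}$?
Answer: $\frac{2226}{182329186913} \approx 1.2209 \cdot 10^{-8}$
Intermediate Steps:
$\frac{1}{32653 + \left(\left(22640 + \left(12735 + 12312\right) \left(5934 - 2666\right)\right) + \frac{1}{-2226}\right)} = \frac{1}{32653 + \left(\left(22640 + 25047 \cdot 3268\right) - \frac{1}{2226}\right)} = \frac{1}{32653 + \left(\left(22640 + 81853596\right) - \frac{1}{2226}\right)} = \frac{1}{32653 + \left(81876236 - \frac{1}{2226}\right)} = \frac{1}{32653 + \frac{182256501335}{2226}} = \frac{1}{\frac{182329186913}{2226}} = \frac{2226}{182329186913}$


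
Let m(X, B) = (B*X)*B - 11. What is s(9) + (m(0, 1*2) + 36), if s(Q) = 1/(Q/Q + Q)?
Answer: 251/10 ≈ 25.100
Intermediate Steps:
m(X, B) = -11 + X*B² (m(X, B) = X*B² - 11 = -11 + X*B²)
s(Q) = 1/(1 + Q)
s(9) + (m(0, 1*2) + 36) = 1/(1 + 9) + ((-11 + 0*(1*2)²) + 36) = 1/10 + ((-11 + 0*2²) + 36) = ⅒ + ((-11 + 0*4) + 36) = ⅒ + ((-11 + 0) + 36) = ⅒ + (-11 + 36) = ⅒ + 25 = 251/10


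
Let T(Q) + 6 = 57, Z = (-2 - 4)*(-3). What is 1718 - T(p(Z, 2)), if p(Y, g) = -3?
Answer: 1667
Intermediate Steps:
Z = 18 (Z = -6*(-3) = 18)
T(Q) = 51 (T(Q) = -6 + 57 = 51)
1718 - T(p(Z, 2)) = 1718 - 1*51 = 1718 - 51 = 1667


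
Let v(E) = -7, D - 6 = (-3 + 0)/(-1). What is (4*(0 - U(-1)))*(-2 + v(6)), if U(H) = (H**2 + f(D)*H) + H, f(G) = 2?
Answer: -72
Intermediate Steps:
D = 9 (D = 6 + (-3 + 0)/(-1) = 6 - 3*(-1) = 6 + 3 = 9)
U(H) = H**2 + 3*H (U(H) = (H**2 + 2*H) + H = H**2 + 3*H)
(4*(0 - U(-1)))*(-2 + v(6)) = (4*(0 - (-1)*(3 - 1)))*(-2 - 7) = (4*(0 - (-1)*2))*(-9) = (4*(0 - 1*(-2)))*(-9) = (4*(0 + 2))*(-9) = (4*2)*(-9) = 8*(-9) = -72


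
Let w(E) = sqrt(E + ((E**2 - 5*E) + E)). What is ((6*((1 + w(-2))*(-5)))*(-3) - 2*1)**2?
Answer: 88744 + 15840*sqrt(10) ≈ 1.3883e+5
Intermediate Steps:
w(E) = sqrt(E**2 - 3*E) (w(E) = sqrt(E + (E**2 - 4*E)) = sqrt(E**2 - 3*E))
((6*((1 + w(-2))*(-5)))*(-3) - 2*1)**2 = ((6*((1 + sqrt(-2*(-3 - 2)))*(-5)))*(-3) - 2*1)**2 = ((6*((1 + sqrt(-2*(-5)))*(-5)))*(-3) - 2)**2 = ((6*((1 + sqrt(10))*(-5)))*(-3) - 2)**2 = ((6*(-5 - 5*sqrt(10)))*(-3) - 2)**2 = ((-30 - 30*sqrt(10))*(-3) - 2)**2 = ((90 + 90*sqrt(10)) - 2)**2 = (88 + 90*sqrt(10))**2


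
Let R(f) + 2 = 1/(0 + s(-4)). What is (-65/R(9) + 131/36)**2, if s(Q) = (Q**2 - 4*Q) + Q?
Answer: 211557025/156816 ≈ 1349.1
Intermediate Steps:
s(Q) = Q**2 - 3*Q
R(f) = -55/28 (R(f) = -2 + 1/(0 - 4*(-3 - 4)) = -2 + 1/(0 - 4*(-7)) = -2 + 1/(0 + 28) = -2 + 1/28 = -55/28)
(-65/R(9) + 131/36)**2 = (-65/(-55/28) + 131/36)**2 = (-65*(-28/55) + 131*(1/36))**2 = (364/11 + 131/36)**2 = (14545/396)**2 = 211557025/156816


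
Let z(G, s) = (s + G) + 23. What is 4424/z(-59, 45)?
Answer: 4424/9 ≈ 491.56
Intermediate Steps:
z(G, s) = 23 + G + s (z(G, s) = (G + s) + 23 = 23 + G + s)
4424/z(-59, 45) = 4424/(23 - 59 + 45) = 4424/9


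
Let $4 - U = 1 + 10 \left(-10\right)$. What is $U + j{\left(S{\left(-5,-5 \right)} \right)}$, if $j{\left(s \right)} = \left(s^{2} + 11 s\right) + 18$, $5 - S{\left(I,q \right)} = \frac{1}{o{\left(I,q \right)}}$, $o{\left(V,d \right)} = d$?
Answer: $\frac{5131}{25} \approx 205.24$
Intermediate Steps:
$U = 103$ ($U = 4 - \left(1 + 10 \left(-10\right)\right) = 4 - \left(1 - 100\right) = 4 - -99 = 4 + 99 = 103$)
$S{\left(I,q \right)} = 5 - \frac{1}{q}$
$j{\left(s \right)} = 18 + s^{2} + 11 s$
$U + j{\left(S{\left(-5,-5 \right)} \right)} = 103 + \left(18 + \left(5 - \frac{1}{-5}\right)^{2} + 11 \left(5 - \frac{1}{-5}\right)\right) = 103 + \left(18 + \left(5 - - \frac{1}{5}\right)^{2} + 11 \left(5 - - \frac{1}{5}\right)\right) = 103 + \left(18 + \left(5 + \frac{1}{5}\right)^{2} + 11 \left(5 + \frac{1}{5}\right)\right) = 103 + \left(18 + \left(\frac{26}{5}\right)^{2} + 11 \cdot \frac{26}{5}\right) = 103 + \left(18 + \frac{676}{25} + \frac{286}{5}\right) = 103 + \frac{2556}{25} = \frac{5131}{25}$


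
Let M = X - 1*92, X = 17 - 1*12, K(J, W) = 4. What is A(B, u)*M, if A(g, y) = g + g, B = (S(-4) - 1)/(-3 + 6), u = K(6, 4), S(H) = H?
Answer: 290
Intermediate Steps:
u = 4
B = -5/3 (B = (-4 - 1)/(-3 + 6) = -5/3 ≈ -1.6667)
A(g, y) = 2*g
X = 5 (X = 17 - 12 = 5)
M = -87 (M = 5 - 1*92 = 5 - 92 = -87)
A(B, u)*M = (2*(-5/3))*(-87) = -10/3*(-87) = 290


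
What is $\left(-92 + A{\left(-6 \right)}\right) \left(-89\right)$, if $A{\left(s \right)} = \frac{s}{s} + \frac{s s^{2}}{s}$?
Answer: $4895$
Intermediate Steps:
$A{\left(s \right)} = 1 + s^{2}$ ($A{\left(s \right)} = 1 + \frac{s^{3}}{s} = 1 + s^{2}$)
$\left(-92 + A{\left(-6 \right)}\right) \left(-89\right) = \left(-92 + \left(1 + \left(-6\right)^{2}\right)\right) \left(-89\right) = \left(-92 + \left(1 + 36\right)\right) \left(-89\right) = \left(-92 + 37\right) \left(-89\right) = \left(-55\right) \left(-89\right) = 4895$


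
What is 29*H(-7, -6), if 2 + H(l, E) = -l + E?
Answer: -29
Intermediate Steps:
H(l, E) = -2 + E - l (H(l, E) = -2 + (-l + E) = -2 + (E - l) = -2 + E - l)
29*H(-7, -6) = 29*(-2 - 6 - 1*(-7)) = 29*(-2 - 6 + 7) = 29*(-1) = -29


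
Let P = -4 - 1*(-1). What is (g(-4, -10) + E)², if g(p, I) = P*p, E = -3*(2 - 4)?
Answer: 324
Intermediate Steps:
P = -3 (P = -4 + 1 = -3)
E = 6 (E = -3*(-2) = 6)
g(p, I) = -3*p
(g(-4, -10) + E)² = (-3*(-4) + 6)² = (12 + 6)² = 18² = 324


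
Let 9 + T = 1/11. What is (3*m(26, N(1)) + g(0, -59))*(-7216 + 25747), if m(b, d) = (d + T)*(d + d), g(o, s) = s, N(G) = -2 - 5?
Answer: 124176231/11 ≈ 1.1289e+7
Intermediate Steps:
N(G) = -7
T = -98/11 (T = -9 + 1/11 = -98/11 ≈ -8.9091)
m(b, d) = 2*d*(-98/11 + d) (m(b, d) = (d - 98/11)*(d + d) = (-98/11 + d)*(2*d) = 2*d*(-98/11 + d))
(3*m(26, N(1)) + g(0, -59))*(-7216 + 25747) = (3*((2/11)*(-7)*(-98 + 11*(-7))) - 59)*(-7216 + 25747) = (3*((2/11)*(-7)*(-98 - 77)) - 59)*18531 = (3*((2/11)*(-7)*(-175)) - 59)*18531 = (3*(2450/11) - 59)*18531 = (7350/11 - 59)*18531 = (6701/11)*18531 = 124176231/11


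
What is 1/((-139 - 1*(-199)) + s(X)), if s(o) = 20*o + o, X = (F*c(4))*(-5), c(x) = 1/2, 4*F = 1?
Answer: 8/375 ≈ 0.021333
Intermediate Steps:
F = ¼ (F = (¼)*1 = ¼ ≈ 0.25000)
c(x) = ½ (c(x) = 1*(½) = ½)
X = -5/8 (X = ((¼)*(½))*(-5) = (⅛)*(-5) = -5/8 ≈ -0.62500)
s(o) = 21*o
1/((-139 - 1*(-199)) + s(X)) = 1/((-139 - 1*(-199)) + 21*(-5/8)) = 1/((-139 + 199) - 105/8) = 1/(60 - 105/8) = 1/(375/8) = 8/375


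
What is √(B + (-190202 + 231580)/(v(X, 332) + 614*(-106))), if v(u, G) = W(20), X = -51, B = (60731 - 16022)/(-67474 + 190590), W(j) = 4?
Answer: I*√348854493047090/35769595 ≈ 0.52217*I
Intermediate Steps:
B = 6387/17588 (B = 44709/123116 = 44709*(1/123116) = 6387/17588 ≈ 0.36315)
v(u, G) = 4
√(B + (-190202 + 231580)/(v(X, 332) + 614*(-106))) = √(6387/17588 + (-190202 + 231580)/(4 + 614*(-106))) = √(6387/17588 + 41378/(4 - 65084)) = √(6387/17588 + 41378/(-65080)) = √(6387/17588 + 41378*(-1/65080)) = √(6387/17588 - 20689/32540) = √(-9752822/35769595) = I*√348854493047090/35769595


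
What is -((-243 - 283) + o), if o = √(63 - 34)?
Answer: 526 - √29 ≈ 520.62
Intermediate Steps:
o = √29 ≈ 5.3852
-((-243 - 283) + o) = -((-243 - 283) + √29) = -(-526 + √29) = 526 - √29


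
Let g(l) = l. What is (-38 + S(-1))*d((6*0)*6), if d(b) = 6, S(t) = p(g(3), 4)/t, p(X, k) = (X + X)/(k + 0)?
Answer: -237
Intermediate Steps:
p(X, k) = 2*X/k (p(X, k) = (2*X)/k = 2*X/k)
S(t) = 3/(2*t) (S(t) = (2*3/4)/t = (2*3*(1/4))/t = 3/(2*t))
(-38 + S(-1))*d((6*0)*6) = (-38 + (3/2)/(-1))*6 = (-38 + (3/2)*(-1))*6 = (-38 - 3/2)*6 = -79/2*6 = -237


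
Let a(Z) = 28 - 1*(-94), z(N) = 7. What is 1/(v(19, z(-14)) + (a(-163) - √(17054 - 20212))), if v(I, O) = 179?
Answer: 301/93759 + I*√3158/93759 ≈ 0.0032104 + 0.00059937*I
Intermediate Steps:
a(Z) = 122 (a(Z) = 28 + 94 = 122)
1/(v(19, z(-14)) + (a(-163) - √(17054 - 20212))) = 1/(179 + (122 - √(17054 - 20212))) = 1/(179 + (122 - √(-3158))) = 1/(179 + (122 - I*√3158)) = 1/(301 - I*√3158)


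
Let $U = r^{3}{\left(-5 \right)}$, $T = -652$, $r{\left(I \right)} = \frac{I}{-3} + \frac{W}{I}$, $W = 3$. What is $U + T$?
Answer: $- \frac{2196404}{3375} \approx -650.79$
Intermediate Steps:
$r{\left(I \right)} = \frac{3}{I} - \frac{I}{3}$ ($r{\left(I \right)} = \frac{I}{-3} + \frac{3}{I} = I \left(- \frac{1}{3}\right) + \frac{3}{I} = - \frac{I}{3} + \frac{3}{I} = \frac{3}{I} - \frac{I}{3}$)
$U = \frac{4096}{3375}$ ($U = \left(\frac{3}{-5} - - \frac{5}{3}\right)^{3} = \left(3 \left(- \frac{1}{5}\right) + \frac{5}{3}\right)^{3} = \left(- \frac{3}{5} + \frac{5}{3}\right)^{3} = \left(\frac{16}{15}\right)^{3} = \frac{4096}{3375} \approx 1.2136$)
$U + T = \frac{4096}{3375} - 652 = - \frac{2196404}{3375}$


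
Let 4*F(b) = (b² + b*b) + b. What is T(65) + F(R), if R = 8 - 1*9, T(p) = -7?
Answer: -27/4 ≈ -6.7500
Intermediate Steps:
R = -1 (R = 8 - 9 = -1)
F(b) = b²/2 + b/4 (F(b) = ((b² + b*b) + b)/4 = ((b² + b²) + b)/4 = (2*b² + b)/4 = (b + 2*b²)/4 = b²/2 + b/4)
T(65) + F(R) = -7 + (¼)*(-1)*(1 + 2*(-1)) = -7 + (¼)*(-1)*(1 - 2) = -7 + (¼)*(-1)*(-1) = -7 + ¼ = -27/4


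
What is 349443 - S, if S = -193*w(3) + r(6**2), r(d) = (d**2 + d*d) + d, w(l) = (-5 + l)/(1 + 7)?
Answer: 1387067/4 ≈ 3.4677e+5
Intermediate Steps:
w(l) = -5/8 + l/8 (w(l) = (-5 + l)/8 = (-5 + l)*(1/8) = -5/8 + l/8)
r(d) = d + 2*d**2 (r(d) = (d**2 + d**2) + d = 2*d**2 + d = d + 2*d**2)
S = 10705/4 (S = -193*(-5/8 + (1/8)*3) + 6**2*(1 + 2*6**2) = -193*(-5/8 + 3/8) + 36*(1 + 2*36) = -193*(-1/4) + 36*(1 + 72) = 193/4 + 36*73 = 193/4 + 2628 = 10705/4 ≈ 2676.3)
349443 - S = 349443 - 1*10705/4 = 349443 - 10705/4 = 1387067/4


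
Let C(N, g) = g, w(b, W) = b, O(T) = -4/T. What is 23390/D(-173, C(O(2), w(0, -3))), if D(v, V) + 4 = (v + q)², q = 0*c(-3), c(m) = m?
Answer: 4678/5985 ≈ 0.78162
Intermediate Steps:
q = 0 (q = 0*(-3) = 0)
D(v, V) = -4 + v² (D(v, V) = -4 + (v + 0)² = -4 + v²)
23390/D(-173, C(O(2), w(0, -3))) = 23390/(-4 + (-173)²) = 23390/(-4 + 29929) = 23390/29925 = 23390*(1/29925) = 4678/5985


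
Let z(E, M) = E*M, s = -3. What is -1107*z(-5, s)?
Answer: -16605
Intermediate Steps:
-1107*z(-5, s) = -(-5535)*(-3) = -1107*15 = -16605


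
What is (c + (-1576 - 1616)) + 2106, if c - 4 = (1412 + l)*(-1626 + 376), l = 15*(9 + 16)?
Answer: -2234832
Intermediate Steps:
l = 375 (l = 15*25 = 375)
c = -2233746 (c = 4 + (1412 + 375)*(-1626 + 376) = 4 + 1787*(-1250) = 4 - 2233750 = -2233746)
(c + (-1576 - 1616)) + 2106 = (-2233746 + (-1576 - 1616)) + 2106 = (-2233746 - 3192) + 2106 = -2236938 + 2106 = -2234832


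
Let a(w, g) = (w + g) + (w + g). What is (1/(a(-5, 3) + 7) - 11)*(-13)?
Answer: 416/3 ≈ 138.67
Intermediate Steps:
a(w, g) = 2*g + 2*w (a(w, g) = (g + w) + (g + w) = 2*g + 2*w)
(1/(a(-5, 3) + 7) - 11)*(-13) = (1/((2*3 + 2*(-5)) + 7) - 11)*(-13) = (1/((6 - 10) + 7) - 11)*(-13) = (1/(-4 + 7) - 11)*(-13) = (1/3 - 11)*(-13) = (⅓ - 11)*(-13) = -32/3*(-13) = 416/3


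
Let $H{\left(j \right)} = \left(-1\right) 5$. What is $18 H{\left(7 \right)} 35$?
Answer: $-3150$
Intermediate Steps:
$H{\left(j \right)} = -5$
$18 H{\left(7 \right)} 35 = 18 \left(-5\right) 35 = \left(-90\right) 35 = -3150$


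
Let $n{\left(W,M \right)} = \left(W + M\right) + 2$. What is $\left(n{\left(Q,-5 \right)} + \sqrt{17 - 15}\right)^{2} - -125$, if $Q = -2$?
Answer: $152 - 10 \sqrt{2} \approx 137.86$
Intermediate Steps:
$n{\left(W,M \right)} = 2 + M + W$ ($n{\left(W,M \right)} = \left(M + W\right) + 2 = 2 + M + W$)
$\left(n{\left(Q,-5 \right)} + \sqrt{17 - 15}\right)^{2} - -125 = \left(\left(2 - 5 - 2\right) + \sqrt{17 - 15}\right)^{2} - -125 = \left(-5 + \sqrt{2}\right)^{2} + 125 = 125 + \left(-5 + \sqrt{2}\right)^{2}$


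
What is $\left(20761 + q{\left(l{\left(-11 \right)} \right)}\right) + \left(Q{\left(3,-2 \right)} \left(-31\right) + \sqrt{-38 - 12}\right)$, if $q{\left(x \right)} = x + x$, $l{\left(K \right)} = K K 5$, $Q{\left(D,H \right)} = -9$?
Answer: $22250 + 5 i \sqrt{2} \approx 22250.0 + 7.0711 i$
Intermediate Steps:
$l{\left(K \right)} = 5 K^{2}$ ($l{\left(K \right)} = K^{2} \cdot 5 = 5 K^{2}$)
$q{\left(x \right)} = 2 x$
$\left(20761 + q{\left(l{\left(-11 \right)} \right)}\right) + \left(Q{\left(3,-2 \right)} \left(-31\right) + \sqrt{-38 - 12}\right) = \left(20761 + 2 \cdot 5 \left(-11\right)^{2}\right) + \left(\left(-9\right) \left(-31\right) + \sqrt{-38 - 12}\right) = \left(20761 + 2 \cdot 5 \cdot 121\right) + \left(279 + \sqrt{-50}\right) = \left(20761 + 2 \cdot 605\right) + \left(279 + 5 i \sqrt{2}\right) = \left(20761 + 1210\right) + \left(279 + 5 i \sqrt{2}\right) = 21971 + \left(279 + 5 i \sqrt{2}\right) = 22250 + 5 i \sqrt{2}$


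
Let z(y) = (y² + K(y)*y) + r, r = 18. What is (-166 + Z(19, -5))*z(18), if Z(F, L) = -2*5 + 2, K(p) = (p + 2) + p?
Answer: -178524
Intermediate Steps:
K(p) = 2 + 2*p (K(p) = (2 + p) + p = 2 + 2*p)
z(y) = 18 + y² + y*(2 + 2*y) (z(y) = (y² + (2 + 2*y)*y) + 18 = (y² + y*(2 + 2*y)) + 18 = 18 + y² + y*(2 + 2*y))
Z(F, L) = -8 (Z(F, L) = -10 + 2 = -8)
(-166 + Z(19, -5))*z(18) = (-166 - 8)*(18 + 2*18 + 3*18²) = -174*(18 + 36 + 3*324) = -174*(18 + 36 + 972) = -174*1026 = -178524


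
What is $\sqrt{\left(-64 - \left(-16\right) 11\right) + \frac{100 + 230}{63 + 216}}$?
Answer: $\frac{\sqrt{978918}}{93} \approx 10.639$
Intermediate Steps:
$\sqrt{\left(-64 - \left(-16\right) 11\right) + \frac{100 + 230}{63 + 216}} = \sqrt{\left(-64 - -176\right) + \frac{330}{279}} = \sqrt{\left(-64 + 176\right) + 330 \cdot \frac{1}{279}} = \sqrt{112 + \frac{110}{93}} = \sqrt{\frac{10526}{93}} = \frac{\sqrt{978918}}{93}$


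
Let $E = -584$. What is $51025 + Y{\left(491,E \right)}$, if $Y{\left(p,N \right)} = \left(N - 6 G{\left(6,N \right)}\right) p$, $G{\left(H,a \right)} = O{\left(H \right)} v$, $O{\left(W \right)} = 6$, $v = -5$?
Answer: $-147339$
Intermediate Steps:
$G{\left(H,a \right)} = -30$ ($G{\left(H,a \right)} = 6 \left(-5\right) = -30$)
$Y{\left(p,N \right)} = p \left(180 + N\right)$ ($Y{\left(p,N \right)} = \left(N - -180\right) p = \left(N + 180\right) p = \left(180 + N\right) p = p \left(180 + N\right)$)
$51025 + Y{\left(491,E \right)} = 51025 + 491 \left(180 - 584\right) = 51025 + 491 \left(-404\right) = 51025 - 198364 = -147339$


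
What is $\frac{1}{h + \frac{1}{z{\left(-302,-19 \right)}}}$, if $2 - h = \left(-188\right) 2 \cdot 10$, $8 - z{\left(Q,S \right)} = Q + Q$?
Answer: $\frac{612}{2302345} \approx 0.00026582$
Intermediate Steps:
$z{\left(Q,S \right)} = 8 - 2 Q$ ($z{\left(Q,S \right)} = 8 - \left(Q + Q\right) = 8 - 2 Q$)
$h = 3762$ ($h = 2 - \left(-188\right) 2 \cdot 10 = 2 - \left(-376\right) 10 = 2 - -3760 = 2 + 3760 = 3762$)
$\frac{1}{h + \frac{1}{z{\left(-302,-19 \right)}}} = \frac{1}{3762 + \frac{1}{8 - -604}} = \frac{1}{3762 + \frac{1}{8 + 604}} = \frac{1}{3762 + \frac{1}{612}} = \frac{1}{\frac{2302345}{612}} = \frac{612}{2302345}$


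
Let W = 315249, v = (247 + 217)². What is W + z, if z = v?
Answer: 530545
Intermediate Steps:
v = 215296 (v = 464² = 215296)
z = 215296
W + z = 315249 + 215296 = 530545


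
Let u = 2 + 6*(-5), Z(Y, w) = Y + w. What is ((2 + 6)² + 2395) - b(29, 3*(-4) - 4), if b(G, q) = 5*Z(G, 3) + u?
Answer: 2327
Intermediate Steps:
u = -28 (u = 2 - 30 = -28)
b(G, q) = -13 + 5*G (b(G, q) = 5*(G + 3) - 28 = 5*(3 + G) - 28 = (15 + 5*G) - 28 = -13 + 5*G)
((2 + 6)² + 2395) - b(29, 3*(-4) - 4) = ((2 + 6)² + 2395) - (-13 + 5*29) = (8² + 2395) - (-13 + 145) = (64 + 2395) - 1*132 = 2459 - 132 = 2327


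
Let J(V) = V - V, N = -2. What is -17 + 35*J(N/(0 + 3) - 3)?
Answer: -17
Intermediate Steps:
J(V) = 0
-17 + 35*J(N/(0 + 3) - 3) = -17 + 35*0 = -17 + 0 = -17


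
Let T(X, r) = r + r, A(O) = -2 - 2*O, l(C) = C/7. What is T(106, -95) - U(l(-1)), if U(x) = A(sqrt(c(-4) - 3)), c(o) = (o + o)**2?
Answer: -188 + 2*sqrt(61) ≈ -172.38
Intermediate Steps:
l(C) = C/7 (l(C) = C*(1/7) = C/7)
c(o) = 4*o**2 (c(o) = (2*o)**2 = 4*o**2)
U(x) = -2 - 2*sqrt(61) (U(x) = -2 - 2*sqrt(4*(-4)**2 - 3) = -2 - 2*sqrt(4*16 - 3) = -2 - 2*sqrt(64 - 3) = -2 - 2*sqrt(61))
T(X, r) = 2*r
T(106, -95) - U(l(-1)) = 2*(-95) - (-2 - 2*sqrt(61)) = -190 + (2 + 2*sqrt(61)) = -188 + 2*sqrt(61)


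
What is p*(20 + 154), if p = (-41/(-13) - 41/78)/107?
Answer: 5945/1391 ≈ 4.2739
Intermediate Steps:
p = 205/8346 (p = (-41*(-1/13) - 41*1/78)*(1/107) = (41/13 - 41/78)*(1/107) = (205/78)*(1/107) = 205/8346 ≈ 0.024563)
p*(20 + 154) = 205*(20 + 154)/8346 = (205/8346)*174 = 5945/1391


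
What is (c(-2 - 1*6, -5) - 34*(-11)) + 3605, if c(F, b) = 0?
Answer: 3979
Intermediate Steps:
(c(-2 - 1*6, -5) - 34*(-11)) + 3605 = (0 - 34*(-11)) + 3605 = (0 + 374) + 3605 = 374 + 3605 = 3979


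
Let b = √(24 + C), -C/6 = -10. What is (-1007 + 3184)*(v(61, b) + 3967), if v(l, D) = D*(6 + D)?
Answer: 8819027 + 26124*√21 ≈ 8.9387e+6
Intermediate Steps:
C = 60 (C = -6*(-10) = 60)
b = 2*√21 (b = √(24 + 60) = √84 = 2*√21 ≈ 9.1651)
(-1007 + 3184)*(v(61, b) + 3967) = (-1007 + 3184)*((2*√21)*(6 + 2*√21) + 3967) = 2177*(2*√21*(6 + 2*√21) + 3967) = 2177*(3967 + 2*√21*(6 + 2*√21)) = 8636159 + 4354*√21*(6 + 2*√21)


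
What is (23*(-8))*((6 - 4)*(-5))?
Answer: 1840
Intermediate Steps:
(23*(-8))*((6 - 4)*(-5)) = -368*(-5) = -184*(-10) = 1840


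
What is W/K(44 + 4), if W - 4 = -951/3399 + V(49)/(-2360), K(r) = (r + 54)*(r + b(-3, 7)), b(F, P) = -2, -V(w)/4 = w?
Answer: 149551/184497720 ≈ 0.00081058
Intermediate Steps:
V(w) = -4*w
K(r) = (-2 + r)*(54 + r) (K(r) = (r + 54)*(r - 2) = (54 + r)*(-2 + r) = (-2 + r)*(54 + r))
W = 2542367/668470 (W = 4 + (-951/3399 - 4*49/(-2360)) = 4 + (-951*1/3399 - 196*(-1/2360)) = 4 + (-317/1133 + 49/590) = 4 - 131513/668470 = 2542367/668470 ≈ 3.8033)
W/K(44 + 4) = 2542367/(668470*(-108 + (44 + 4)² + 52*(44 + 4))) = 2542367/(668470*(-108 + 48² + 52*48)) = 2542367/(668470*(-108 + 2304 + 2496)) = (2542367/668470)/4692 = (2542367/668470)*(1/4692) = 149551/184497720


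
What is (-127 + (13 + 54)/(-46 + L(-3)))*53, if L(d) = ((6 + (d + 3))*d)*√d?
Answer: 53*(-2286*√3 + 5909*I)/(2*(-23*I + 9*√3)) ≈ -6783.9 + 35.851*I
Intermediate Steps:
L(d) = d^(3/2)*(9 + d) (L(d) = ((6 + (3 + d))*d)*√d = ((9 + d)*d)*√d = (d*(9 + d))*√d = d^(3/2)*(9 + d))
(-127 + (13 + 54)/(-46 + L(-3)))*53 = (-127 + (13 + 54)/(-46 + (-3)^(3/2)*(9 - 3)))*53 = (-127 + 67/(-46 - 3*I*√3*6))*53 = (-127 + 67/(-46 - 18*I*√3))*53 = -6731 + 3551/(-46 - 18*I*√3)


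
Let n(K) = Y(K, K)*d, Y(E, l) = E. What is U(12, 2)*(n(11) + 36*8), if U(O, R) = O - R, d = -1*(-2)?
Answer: 3100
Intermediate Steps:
d = 2
n(K) = 2*K (n(K) = K*2 = 2*K)
U(12, 2)*(n(11) + 36*8) = (12 - 1*2)*(2*11 + 36*8) = (12 - 2)*(22 + 288) = 10*310 = 3100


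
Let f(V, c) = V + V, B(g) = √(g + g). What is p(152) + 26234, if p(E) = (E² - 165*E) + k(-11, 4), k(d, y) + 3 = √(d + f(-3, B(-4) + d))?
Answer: 24255 + I*√17 ≈ 24255.0 + 4.1231*I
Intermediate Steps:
B(g) = √2*√g (B(g) = √(2*g) = √2*√g)
f(V, c) = 2*V
k(d, y) = -3 + √(-6 + d) (k(d, y) = -3 + √(d + 2*(-3)) = -3 + √(d - 6) = -3 + √(-6 + d))
p(E) = -3 + E² - 165*E + I*√17 (p(E) = (E² - 165*E) + (-3 + √(-6 - 11)) = (E² - 165*E) + (-3 + √(-17)) = (E² - 165*E) + (-3 + I*√17) = -3 + E² - 165*E + I*√17)
p(152) + 26234 = (-3 + 152² - 165*152 + I*√17) + 26234 = (-3 + 23104 - 25080 + I*√17) + 26234 = (-1979 + I*√17) + 26234 = 24255 + I*√17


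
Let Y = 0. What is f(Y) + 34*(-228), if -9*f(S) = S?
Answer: -7752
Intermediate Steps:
f(S) = -S/9
f(Y) + 34*(-228) = -⅑*0 + 34*(-228) = 0 - 7752 = -7752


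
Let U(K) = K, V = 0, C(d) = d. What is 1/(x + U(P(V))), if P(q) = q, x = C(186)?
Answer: 1/186 ≈ 0.0053763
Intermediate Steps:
x = 186
1/(x + U(P(V))) = 1/(186 + 0) = 1/186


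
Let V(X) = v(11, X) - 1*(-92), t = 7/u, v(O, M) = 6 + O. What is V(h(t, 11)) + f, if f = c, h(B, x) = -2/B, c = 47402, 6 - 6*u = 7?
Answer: 47511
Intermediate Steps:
u = -⅙ (u = 1 - ⅙*7 = 1 - 7/6 = -⅙ ≈ -0.16667)
t = -42 (t = 7/(-⅙) = 7*(-6) = -42)
f = 47402
V(X) = 109 (V(X) = (6 + 11) - 1*(-92) = 17 + 92 = 109)
V(h(t, 11)) + f = 109 + 47402 = 47511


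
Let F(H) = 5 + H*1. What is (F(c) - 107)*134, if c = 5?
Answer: -12998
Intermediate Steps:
F(H) = 5 + H
(F(c) - 107)*134 = ((5 + 5) - 107)*134 = (10 - 107)*134 = -97*134 = -12998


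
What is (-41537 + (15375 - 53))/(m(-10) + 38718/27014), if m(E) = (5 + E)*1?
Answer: 354086005/48176 ≈ 7349.8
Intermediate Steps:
m(E) = 5 + E
(-41537 + (15375 - 53))/(m(-10) + 38718/27014) = (-41537 + (15375 - 53))/((5 - 10) + 38718/27014) = (-41537 + 15322)/(-5 + 38718*(1/27014)) = -26215/(-5 + 19359/13507) = -26215/(-48176/13507) = -26215*(-13507/48176) = 354086005/48176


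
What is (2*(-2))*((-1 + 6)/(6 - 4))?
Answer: -10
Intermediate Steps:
(2*(-2))*((-1 + 6)/(6 - 4)) = -20/2 = -4*5/2 = -10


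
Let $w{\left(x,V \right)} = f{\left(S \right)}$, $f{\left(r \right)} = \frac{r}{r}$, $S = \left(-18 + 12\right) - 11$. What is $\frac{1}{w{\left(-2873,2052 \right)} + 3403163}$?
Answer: $\frac{1}{3403164} \approx 2.9384 \cdot 10^{-7}$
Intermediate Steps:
$S = -17$ ($S = -6 - 11 = -17$)
$f{\left(r \right)} = 1$
$w{\left(x,V \right)} = 1$
$\frac{1}{w{\left(-2873,2052 \right)} + 3403163} = \frac{1}{1 + 3403163} = \frac{1}{3403164}$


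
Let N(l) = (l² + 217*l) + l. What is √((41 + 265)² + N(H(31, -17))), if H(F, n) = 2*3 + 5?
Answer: √96155 ≈ 310.09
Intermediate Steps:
H(F, n) = 11 (H(F, n) = 6 + 5 = 11)
N(l) = l² + 218*l
√((41 + 265)² + N(H(31, -17))) = √((41 + 265)² + 11*(218 + 11)) = √(306² + 11*229) = √(93636 + 2519) = √96155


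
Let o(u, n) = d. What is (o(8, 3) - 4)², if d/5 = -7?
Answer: 1521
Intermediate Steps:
d = -35 (d = 5*(-7) = -35)
o(u, n) = -35
(o(8, 3) - 4)² = (-35 - 4)² = (-39)² = 1521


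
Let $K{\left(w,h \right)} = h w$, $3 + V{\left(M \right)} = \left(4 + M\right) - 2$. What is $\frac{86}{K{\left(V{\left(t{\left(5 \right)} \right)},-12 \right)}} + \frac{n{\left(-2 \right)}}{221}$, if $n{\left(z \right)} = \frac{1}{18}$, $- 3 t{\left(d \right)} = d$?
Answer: $\frac{85535}{31824} \approx 2.6878$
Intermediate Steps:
$t{\left(d \right)} = - \frac{d}{3}$
$V{\left(M \right)} = -1 + M$ ($V{\left(M \right)} = -3 + \left(\left(4 + M\right) - 2\right) = -3 + \left(2 + M\right) = -1 + M$)
$n{\left(z \right)} = \frac{1}{18}$
$\frac{86}{K{\left(V{\left(t{\left(5 \right)} \right)},-12 \right)}} + \frac{n{\left(-2 \right)}}{221} = \frac{86}{\left(-12\right) \left(-1 - \frac{5}{3}\right)} + \frac{1}{18 \cdot 221} = \frac{86}{\left(-12\right) \left(-1 - \frac{5}{3}\right)} + \frac{1}{18} \cdot \frac{1}{221} = \frac{86}{\left(-12\right) \left(- \frac{8}{3}\right)} + \frac{1}{3978} = \frac{86}{32} + \frac{1}{3978} = 86 \cdot \frac{1}{32} + \frac{1}{3978} = \frac{43}{16} + \frac{1}{3978} = \frac{85535}{31824}$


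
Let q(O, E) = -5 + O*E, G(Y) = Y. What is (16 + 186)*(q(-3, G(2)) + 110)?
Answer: 19998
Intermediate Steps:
q(O, E) = -5 + E*O
(16 + 186)*(q(-3, G(2)) + 110) = (16 + 186)*((-5 + 2*(-3)) + 110) = 202*((-5 - 6) + 110) = 202*(-11 + 110) = 202*99 = 19998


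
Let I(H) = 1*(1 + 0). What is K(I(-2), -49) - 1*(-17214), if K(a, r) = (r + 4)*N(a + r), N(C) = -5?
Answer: 17439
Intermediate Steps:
I(H) = 1 (I(H) = 1*1 = 1)
K(a, r) = -20 - 5*r (K(a, r) = (r + 4)*(-5) = (4 + r)*(-5) = -20 - 5*r)
K(I(-2), -49) - 1*(-17214) = (-20 - 5*(-49)) - 1*(-17214) = (-20 + 245) + 17214 = 225 + 17214 = 17439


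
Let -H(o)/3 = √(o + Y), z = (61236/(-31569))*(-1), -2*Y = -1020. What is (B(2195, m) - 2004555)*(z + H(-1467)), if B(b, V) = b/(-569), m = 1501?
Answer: -23281804523880/5987587 + 3421781970*I*√957/569 ≈ -3.8883e+6 + 1.8604e+8*I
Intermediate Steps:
Y = 510 (Y = -½*(-1020) = 510)
B(b, V) = -b/569 (B(b, V) = b*(-1/569) = -b/569)
z = 20412/10523 (z = (61236*(-1/31569))*(-1) = -20412/10523*(-1) = 20412/10523 ≈ 1.9398)
H(o) = -3*√(510 + o) (H(o) = -3*√(o + 510) = -3*√(510 + o))
(B(2195, m) - 2004555)*(z + H(-1467)) = (-1/569*2195 - 2004555)*(20412/10523 - 3*√(510 - 1467)) = (-2195/569 - 2004555)*(20412/10523 - 3*I*√957) = -1140593990*(20412/10523 - 3*I*√957)/569 = -23281804523880/5987587 + 3421781970*I*√957/569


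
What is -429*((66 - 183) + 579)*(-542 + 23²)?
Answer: 2576574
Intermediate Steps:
-429*((66 - 183) + 579)*(-542 + 23²) = -429*(-117 + 579)*(-542 + 529) = -198198*(-13) = -429*(-6006) = 2576574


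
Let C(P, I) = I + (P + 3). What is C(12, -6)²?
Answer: 81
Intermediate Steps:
C(P, I) = 3 + I + P (C(P, I) = I + (3 + P) = 3 + I + P)
C(12, -6)² = (3 - 6 + 12)² = 9² = 81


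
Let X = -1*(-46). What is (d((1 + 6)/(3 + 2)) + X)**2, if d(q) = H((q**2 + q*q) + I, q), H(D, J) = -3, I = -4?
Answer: 1849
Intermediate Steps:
d(q) = -3
X = 46
(d((1 + 6)/(3 + 2)) + X)**2 = (-3 + 46)**2 = 43**2 = 1849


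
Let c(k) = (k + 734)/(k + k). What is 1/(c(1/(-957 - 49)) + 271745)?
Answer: -2/194913 ≈ -1.0261e-5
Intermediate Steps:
c(k) = (734 + k)/(2*k) (c(k) = (734 + k)/((2*k)) = (734 + k)*(1/(2*k)) = (734 + k)/(2*k))
1/(c(1/(-957 - 49)) + 271745) = 1/((734 + 1/(-957 - 49))/(2*(1/(-957 - 49))) + 271745) = 1/((734 + 1/(-1006))/(2*(1/(-1006))) + 271745) = 1/((734 - 1/1006)/(2*(-1/1006)) + 271745) = 1/((½)*(-1006)*(738403/1006) + 271745) = 1/(-738403/2 + 271745) = 1/(-194913/2) = -2/194913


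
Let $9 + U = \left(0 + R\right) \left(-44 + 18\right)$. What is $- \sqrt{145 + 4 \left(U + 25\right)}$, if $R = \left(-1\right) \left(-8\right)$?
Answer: $- i \sqrt{623} \approx - 24.96 i$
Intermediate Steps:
$R = 8$
$U = -217$ ($U = -9 + \left(0 + 8\right) \left(-44 + 18\right) = -9 + 8 \left(-26\right) = -9 - 208 = -217$)
$- \sqrt{145 + 4 \left(U + 25\right)} = - \sqrt{145 + 4 \left(-217 + 25\right)} = - \sqrt{145 + 4 \left(-192\right)} = - \sqrt{145 - 768} = - \sqrt{-623} = - i \sqrt{623}$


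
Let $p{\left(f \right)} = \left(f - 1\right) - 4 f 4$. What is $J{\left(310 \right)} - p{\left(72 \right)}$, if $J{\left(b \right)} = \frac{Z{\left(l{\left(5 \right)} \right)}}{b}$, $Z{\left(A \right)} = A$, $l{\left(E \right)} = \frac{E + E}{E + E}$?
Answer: $\frac{25355521}{310} \approx 81792.0$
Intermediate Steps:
$l{\left(E \right)} = 1$ ($l{\left(E \right)} = \frac{2 E}{2 E} = 2 E \frac{1}{2 E} = 1$)
$p{\left(f \right)} = - 16 f \left(-1 + f\right)$ ($p{\left(f \right)} = \left(-1 + f\right) \left(- 16 f\right) = - 16 f \left(-1 + f\right)$)
$J{\left(b \right)} = \frac{1}{b}$ ($J{\left(b \right)} = 1 \frac{1}{b} = \frac{1}{b}$)
$J{\left(310 \right)} - p{\left(72 \right)} = \frac{1}{310} - 16 \cdot 72 \left(1 - 72\right) = \frac{1}{310} - 16 \cdot 72 \left(-71\right) = \frac{1}{310} - -81792 = \frac{1}{310} + 81792 = \frac{25355521}{310}$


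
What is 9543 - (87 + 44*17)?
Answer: 8708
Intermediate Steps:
9543 - (87 + 44*17) = 9543 - (87 + 748) = 9543 - 1*835 = 9543 - 835 = 8708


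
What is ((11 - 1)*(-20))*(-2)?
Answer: 400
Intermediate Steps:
((11 - 1)*(-20))*(-2) = (10*(-20))*(-2) = -200*(-2) = 400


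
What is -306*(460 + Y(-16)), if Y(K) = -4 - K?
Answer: -144432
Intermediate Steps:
-306*(460 + Y(-16)) = -306*(460 + (-4 - 1*(-16))) = -306*(460 + (-4 + 16)) = -306*(460 + 12) = -306*472 = -144432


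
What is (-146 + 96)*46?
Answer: -2300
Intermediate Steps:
(-146 + 96)*46 = -50*46 = -2300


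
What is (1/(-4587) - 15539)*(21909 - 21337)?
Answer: -3706424488/417 ≈ -8.8883e+6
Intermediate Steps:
(1/(-4587) - 15539)*(21909 - 21337) = (-1/4587 - 15539)*572 = -71277394/4587*572 = -3706424488/417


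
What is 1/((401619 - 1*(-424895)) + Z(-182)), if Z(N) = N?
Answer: 1/826332 ≈ 1.2102e-6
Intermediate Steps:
1/((401619 - 1*(-424895)) + Z(-182)) = 1/((401619 - 1*(-424895)) - 182) = 1/((401619 + 424895) - 182) = 1/(826514 - 182) = 1/826332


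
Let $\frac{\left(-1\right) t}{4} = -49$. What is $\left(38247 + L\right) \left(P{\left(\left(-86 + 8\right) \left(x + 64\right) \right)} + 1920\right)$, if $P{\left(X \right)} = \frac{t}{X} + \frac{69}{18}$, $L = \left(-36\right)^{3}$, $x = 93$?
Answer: $- \frac{66036064801}{4082} \approx -1.6177 \cdot 10^{7}$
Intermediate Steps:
$L = -46656$
$t = 196$ ($t = \left(-4\right) \left(-49\right) = 196$)
$P{\left(X \right)} = \frac{23}{6} + \frac{196}{X}$ ($P{\left(X \right)} = \frac{196}{X} + \frac{69}{18} = \frac{196}{X} + 69 \cdot \frac{1}{18} = \frac{196}{X} + \frac{23}{6} = \frac{23}{6} + \frac{196}{X}$)
$\left(38247 + L\right) \left(P{\left(\left(-86 + 8\right) \left(x + 64\right) \right)} + 1920\right) = \left(38247 - 46656\right) \left(\left(\frac{23}{6} + \frac{196}{\left(-86 + 8\right) \left(93 + 64\right)}\right) + 1920\right) = - 8409 \left(\left(\frac{23}{6} + \frac{196}{\left(-78\right) 157}\right) + 1920\right) = - 8409 \left(\left(\frac{23}{6} + \frac{196}{-12246}\right) + 1920\right) = - 8409 \left(\left(\frac{23}{6} + 196 \left(- \frac{1}{12246}\right)\right) + 1920\right) = - 8409 \left(\left(\frac{23}{6} - \frac{98}{6123}\right) + 1920\right) = - 8409 \left(\frac{46747}{12246} + 1920\right) = \left(-8409\right) \frac{23559067}{12246} = - \frac{66036064801}{4082}$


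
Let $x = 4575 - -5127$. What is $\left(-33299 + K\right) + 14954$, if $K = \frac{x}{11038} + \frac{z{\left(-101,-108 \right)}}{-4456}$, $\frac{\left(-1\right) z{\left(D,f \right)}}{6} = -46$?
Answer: $- \frac{112783082067}{6148166} \approx -18344.0$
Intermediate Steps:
$z{\left(D,f \right)} = 276$ ($z{\left(D,f \right)} = \left(-6\right) \left(-46\right) = 276$)
$x = 9702$ ($x = 4575 + 5127 = 9702$)
$K = \frac{5023203}{6148166}$ ($K = \frac{9702}{11038} + \frac{276}{-4456} = 9702 \cdot \frac{1}{11038} + 276 \left(- \frac{1}{4456}\right) = \frac{4851}{5519} - \frac{69}{1114} = \frac{5023203}{6148166} \approx 0.81702$)
$\left(-33299 + K\right) + 14954 = \left(-33299 + \frac{5023203}{6148166}\right) + 14954 = - \frac{204722756431}{6148166} + 14954 = - \frac{112783082067}{6148166}$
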